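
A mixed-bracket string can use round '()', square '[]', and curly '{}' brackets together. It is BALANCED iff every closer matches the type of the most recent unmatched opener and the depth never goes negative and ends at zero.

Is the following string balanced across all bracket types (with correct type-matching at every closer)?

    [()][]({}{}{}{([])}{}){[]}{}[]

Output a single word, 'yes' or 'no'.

Answer: yes

Derivation:
pos 0: push '['; stack = [
pos 1: push '('; stack = [(
pos 2: ')' matches '('; pop; stack = [
pos 3: ']' matches '['; pop; stack = (empty)
pos 4: push '['; stack = [
pos 5: ']' matches '['; pop; stack = (empty)
pos 6: push '('; stack = (
pos 7: push '{'; stack = ({
pos 8: '}' matches '{'; pop; stack = (
pos 9: push '{'; stack = ({
pos 10: '}' matches '{'; pop; stack = (
pos 11: push '{'; stack = ({
pos 12: '}' matches '{'; pop; stack = (
pos 13: push '{'; stack = ({
pos 14: push '('; stack = ({(
pos 15: push '['; stack = ({([
pos 16: ']' matches '['; pop; stack = ({(
pos 17: ')' matches '('; pop; stack = ({
pos 18: '}' matches '{'; pop; stack = (
pos 19: push '{'; stack = ({
pos 20: '}' matches '{'; pop; stack = (
pos 21: ')' matches '('; pop; stack = (empty)
pos 22: push '{'; stack = {
pos 23: push '['; stack = {[
pos 24: ']' matches '['; pop; stack = {
pos 25: '}' matches '{'; pop; stack = (empty)
pos 26: push '{'; stack = {
pos 27: '}' matches '{'; pop; stack = (empty)
pos 28: push '['; stack = [
pos 29: ']' matches '['; pop; stack = (empty)
end: stack empty → VALID
Verdict: properly nested → yes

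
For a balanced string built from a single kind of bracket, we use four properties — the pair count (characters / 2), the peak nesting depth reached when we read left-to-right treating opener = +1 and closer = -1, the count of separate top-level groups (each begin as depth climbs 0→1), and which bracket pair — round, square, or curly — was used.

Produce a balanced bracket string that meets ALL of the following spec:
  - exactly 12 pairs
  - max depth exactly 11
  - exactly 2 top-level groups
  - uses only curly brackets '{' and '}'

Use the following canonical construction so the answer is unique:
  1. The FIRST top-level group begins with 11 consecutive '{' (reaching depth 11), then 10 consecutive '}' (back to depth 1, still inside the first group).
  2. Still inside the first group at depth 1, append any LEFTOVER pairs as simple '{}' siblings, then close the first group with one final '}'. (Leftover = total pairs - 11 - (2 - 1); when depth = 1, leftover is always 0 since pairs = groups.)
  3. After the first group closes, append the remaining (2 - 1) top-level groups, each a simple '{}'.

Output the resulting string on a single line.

Answer: {{{{{{{{{{{}}}}}}}}}}}{}

Derivation:
Spec: pairs=12 depth=11 groups=2
Leftover pairs = 12 - 11 - (2-1) = 0
First group: deep chain of depth 11 + 0 sibling pairs
Remaining 1 groups: simple '{}' each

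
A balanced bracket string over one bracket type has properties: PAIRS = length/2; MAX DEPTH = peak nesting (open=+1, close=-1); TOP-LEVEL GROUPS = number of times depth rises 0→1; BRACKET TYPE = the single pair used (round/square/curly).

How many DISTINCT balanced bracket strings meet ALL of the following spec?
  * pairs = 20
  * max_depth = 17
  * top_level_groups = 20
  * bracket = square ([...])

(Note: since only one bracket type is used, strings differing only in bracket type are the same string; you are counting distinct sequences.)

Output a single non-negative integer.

Answer: 0

Derivation:
Spec: pairs=20 depth=17 groups=20
Count(depth <= 17) = 1
Count(depth <= 16) = 1
Count(depth == 17) = 1 - 1 = 0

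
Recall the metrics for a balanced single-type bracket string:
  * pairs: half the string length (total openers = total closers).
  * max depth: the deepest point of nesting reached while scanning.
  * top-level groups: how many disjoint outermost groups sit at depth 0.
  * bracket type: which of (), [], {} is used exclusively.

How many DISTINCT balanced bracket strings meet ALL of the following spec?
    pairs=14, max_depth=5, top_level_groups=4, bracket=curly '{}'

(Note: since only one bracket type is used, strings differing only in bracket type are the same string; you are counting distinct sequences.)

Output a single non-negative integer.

Answer: 98144

Derivation:
Spec: pairs=14 depth=5 groups=4
Count(depth <= 5) = 256042
Count(depth <= 4) = 157898
Count(depth == 5) = 256042 - 157898 = 98144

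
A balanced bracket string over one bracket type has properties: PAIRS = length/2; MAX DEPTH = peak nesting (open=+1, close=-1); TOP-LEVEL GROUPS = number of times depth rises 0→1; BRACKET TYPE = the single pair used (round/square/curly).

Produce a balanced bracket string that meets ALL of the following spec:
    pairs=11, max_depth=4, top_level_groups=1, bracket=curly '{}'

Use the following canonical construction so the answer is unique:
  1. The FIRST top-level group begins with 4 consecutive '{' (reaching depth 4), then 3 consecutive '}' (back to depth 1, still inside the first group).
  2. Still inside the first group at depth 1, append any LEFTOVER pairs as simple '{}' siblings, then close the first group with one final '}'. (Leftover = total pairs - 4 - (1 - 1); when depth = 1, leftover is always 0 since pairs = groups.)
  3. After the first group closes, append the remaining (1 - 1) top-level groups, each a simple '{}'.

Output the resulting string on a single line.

Spec: pairs=11 depth=4 groups=1
Leftover pairs = 11 - 4 - (1-1) = 7
First group: deep chain of depth 4 + 7 sibling pairs
Remaining 0 groups: simple '{}' each

Answer: {{{{}}}{}{}{}{}{}{}{}}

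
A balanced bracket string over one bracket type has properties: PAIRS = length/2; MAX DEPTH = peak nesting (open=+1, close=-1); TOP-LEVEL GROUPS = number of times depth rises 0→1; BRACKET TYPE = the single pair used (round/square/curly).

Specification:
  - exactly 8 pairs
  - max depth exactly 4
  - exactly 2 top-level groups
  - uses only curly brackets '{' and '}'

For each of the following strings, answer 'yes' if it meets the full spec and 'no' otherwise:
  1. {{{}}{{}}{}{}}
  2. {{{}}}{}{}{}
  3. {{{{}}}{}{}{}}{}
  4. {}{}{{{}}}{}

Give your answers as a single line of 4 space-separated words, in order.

String 1 '{{{}}{{}}{}{}}': depth seq [1 2 3 2 1 2 3 2 1 2 1 2 1 0]
  -> pairs=7 depth=3 groups=1 -> no
String 2 '{{{}}}{}{}{}': depth seq [1 2 3 2 1 0 1 0 1 0 1 0]
  -> pairs=6 depth=3 groups=4 -> no
String 3 '{{{{}}}{}{}{}}{}': depth seq [1 2 3 4 3 2 1 2 1 2 1 2 1 0 1 0]
  -> pairs=8 depth=4 groups=2 -> yes
String 4 '{}{}{{{}}}{}': depth seq [1 0 1 0 1 2 3 2 1 0 1 0]
  -> pairs=6 depth=3 groups=4 -> no

Answer: no no yes no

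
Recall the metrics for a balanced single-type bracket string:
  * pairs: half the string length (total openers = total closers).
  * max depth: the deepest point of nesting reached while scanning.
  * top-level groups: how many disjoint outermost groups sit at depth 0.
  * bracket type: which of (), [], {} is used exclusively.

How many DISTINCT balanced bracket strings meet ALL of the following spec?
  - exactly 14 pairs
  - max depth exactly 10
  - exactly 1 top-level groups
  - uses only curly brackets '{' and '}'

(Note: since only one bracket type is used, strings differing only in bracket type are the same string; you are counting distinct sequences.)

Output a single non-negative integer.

Answer: 8099

Derivation:
Spec: pairs=14 depth=10 groups=1
Count(depth <= 10) = 740924
Count(depth <= 9) = 732825
Count(depth == 10) = 740924 - 732825 = 8099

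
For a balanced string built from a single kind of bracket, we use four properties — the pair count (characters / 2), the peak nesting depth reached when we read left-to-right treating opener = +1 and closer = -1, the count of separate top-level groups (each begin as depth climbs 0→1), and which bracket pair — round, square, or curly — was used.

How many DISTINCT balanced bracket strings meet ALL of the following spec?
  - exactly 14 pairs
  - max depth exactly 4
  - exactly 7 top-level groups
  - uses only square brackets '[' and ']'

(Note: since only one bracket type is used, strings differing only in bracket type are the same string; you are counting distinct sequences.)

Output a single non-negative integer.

Answer: 13475

Derivation:
Spec: pairs=14 depth=4 groups=7
Count(depth <= 4) = 33300
Count(depth <= 3) = 19825
Count(depth == 4) = 33300 - 19825 = 13475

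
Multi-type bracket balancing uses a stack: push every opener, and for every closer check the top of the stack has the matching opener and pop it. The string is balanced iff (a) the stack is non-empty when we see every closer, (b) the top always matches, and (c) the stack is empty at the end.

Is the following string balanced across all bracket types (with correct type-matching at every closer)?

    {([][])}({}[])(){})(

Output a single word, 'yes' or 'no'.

pos 0: push '{'; stack = {
pos 1: push '('; stack = {(
pos 2: push '['; stack = {([
pos 3: ']' matches '['; pop; stack = {(
pos 4: push '['; stack = {([
pos 5: ']' matches '['; pop; stack = {(
pos 6: ')' matches '('; pop; stack = {
pos 7: '}' matches '{'; pop; stack = (empty)
pos 8: push '('; stack = (
pos 9: push '{'; stack = ({
pos 10: '}' matches '{'; pop; stack = (
pos 11: push '['; stack = ([
pos 12: ']' matches '['; pop; stack = (
pos 13: ')' matches '('; pop; stack = (empty)
pos 14: push '('; stack = (
pos 15: ')' matches '('; pop; stack = (empty)
pos 16: push '{'; stack = {
pos 17: '}' matches '{'; pop; stack = (empty)
pos 18: saw closer ')' but stack is empty → INVALID
Verdict: unmatched closer ')' at position 18 → no

Answer: no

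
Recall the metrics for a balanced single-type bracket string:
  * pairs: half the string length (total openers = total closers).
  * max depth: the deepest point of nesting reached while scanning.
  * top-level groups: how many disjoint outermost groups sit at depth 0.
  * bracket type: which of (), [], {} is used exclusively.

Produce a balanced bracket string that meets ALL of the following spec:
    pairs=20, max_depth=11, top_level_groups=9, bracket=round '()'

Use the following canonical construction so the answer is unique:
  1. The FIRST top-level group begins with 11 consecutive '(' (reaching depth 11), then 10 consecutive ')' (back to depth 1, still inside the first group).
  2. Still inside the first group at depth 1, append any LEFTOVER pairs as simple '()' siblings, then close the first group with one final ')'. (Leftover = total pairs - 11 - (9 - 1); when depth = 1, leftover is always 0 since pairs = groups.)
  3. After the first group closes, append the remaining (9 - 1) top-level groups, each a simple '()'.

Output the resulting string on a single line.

Spec: pairs=20 depth=11 groups=9
Leftover pairs = 20 - 11 - (9-1) = 1
First group: deep chain of depth 11 + 1 sibling pairs
Remaining 8 groups: simple '()' each

Answer: ((((((((((())))))))))())()()()()()()()()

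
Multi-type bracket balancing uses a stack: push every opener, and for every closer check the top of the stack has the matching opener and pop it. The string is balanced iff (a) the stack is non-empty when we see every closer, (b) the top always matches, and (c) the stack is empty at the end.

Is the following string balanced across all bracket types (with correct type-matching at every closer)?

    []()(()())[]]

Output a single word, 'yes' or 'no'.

Answer: no

Derivation:
pos 0: push '['; stack = [
pos 1: ']' matches '['; pop; stack = (empty)
pos 2: push '('; stack = (
pos 3: ')' matches '('; pop; stack = (empty)
pos 4: push '('; stack = (
pos 5: push '('; stack = ((
pos 6: ')' matches '('; pop; stack = (
pos 7: push '('; stack = ((
pos 8: ')' matches '('; pop; stack = (
pos 9: ')' matches '('; pop; stack = (empty)
pos 10: push '['; stack = [
pos 11: ']' matches '['; pop; stack = (empty)
pos 12: saw closer ']' but stack is empty → INVALID
Verdict: unmatched closer ']' at position 12 → no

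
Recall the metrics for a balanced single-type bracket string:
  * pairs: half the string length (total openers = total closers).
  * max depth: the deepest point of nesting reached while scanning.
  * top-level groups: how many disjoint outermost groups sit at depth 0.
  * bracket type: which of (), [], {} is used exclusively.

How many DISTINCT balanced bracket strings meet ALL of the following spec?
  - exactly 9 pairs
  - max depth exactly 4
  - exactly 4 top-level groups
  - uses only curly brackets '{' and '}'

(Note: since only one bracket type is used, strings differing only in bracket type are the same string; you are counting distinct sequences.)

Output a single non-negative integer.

Answer: 168

Derivation:
Spec: pairs=9 depth=4 groups=4
Count(depth <= 4) = 528
Count(depth <= 3) = 360
Count(depth == 4) = 528 - 360 = 168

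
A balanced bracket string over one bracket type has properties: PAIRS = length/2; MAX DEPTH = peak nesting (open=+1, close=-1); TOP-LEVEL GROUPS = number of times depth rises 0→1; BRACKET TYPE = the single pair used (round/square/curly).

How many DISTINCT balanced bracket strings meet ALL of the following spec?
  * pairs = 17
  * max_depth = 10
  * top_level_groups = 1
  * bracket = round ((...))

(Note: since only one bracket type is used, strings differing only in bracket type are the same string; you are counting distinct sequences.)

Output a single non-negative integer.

Spec: pairs=17 depth=10 groups=1
Count(depth <= 10) = 34818270
Count(depth <= 9) = 33602822
Count(depth == 10) = 34818270 - 33602822 = 1215448

Answer: 1215448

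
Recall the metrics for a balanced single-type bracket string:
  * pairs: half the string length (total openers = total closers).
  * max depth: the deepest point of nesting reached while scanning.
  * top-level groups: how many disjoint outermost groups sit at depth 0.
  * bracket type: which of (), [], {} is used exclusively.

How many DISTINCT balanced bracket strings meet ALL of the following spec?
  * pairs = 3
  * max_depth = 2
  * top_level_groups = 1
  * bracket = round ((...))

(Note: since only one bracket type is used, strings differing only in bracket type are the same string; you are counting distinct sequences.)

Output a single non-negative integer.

Spec: pairs=3 depth=2 groups=1
Count(depth <= 2) = 1
Count(depth <= 1) = 0
Count(depth == 2) = 1 - 0 = 1

Answer: 1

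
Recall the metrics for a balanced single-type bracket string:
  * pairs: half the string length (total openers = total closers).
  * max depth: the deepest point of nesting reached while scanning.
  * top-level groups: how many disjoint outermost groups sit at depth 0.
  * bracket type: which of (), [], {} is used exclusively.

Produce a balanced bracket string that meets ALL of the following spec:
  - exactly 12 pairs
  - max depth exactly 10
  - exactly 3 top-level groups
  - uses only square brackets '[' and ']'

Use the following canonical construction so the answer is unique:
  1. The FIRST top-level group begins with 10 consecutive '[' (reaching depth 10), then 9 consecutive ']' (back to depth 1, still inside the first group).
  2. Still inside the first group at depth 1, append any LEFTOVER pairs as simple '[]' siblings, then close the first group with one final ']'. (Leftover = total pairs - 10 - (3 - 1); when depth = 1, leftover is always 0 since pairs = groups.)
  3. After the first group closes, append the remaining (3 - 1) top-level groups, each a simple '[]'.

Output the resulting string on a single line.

Spec: pairs=12 depth=10 groups=3
Leftover pairs = 12 - 10 - (3-1) = 0
First group: deep chain of depth 10 + 0 sibling pairs
Remaining 2 groups: simple '[]' each

Answer: [[[[[[[[[[]]]]]]]]]][][]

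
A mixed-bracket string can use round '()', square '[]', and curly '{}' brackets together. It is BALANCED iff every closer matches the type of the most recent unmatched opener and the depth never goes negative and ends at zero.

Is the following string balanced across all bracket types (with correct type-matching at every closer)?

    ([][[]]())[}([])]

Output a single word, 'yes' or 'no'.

pos 0: push '('; stack = (
pos 1: push '['; stack = ([
pos 2: ']' matches '['; pop; stack = (
pos 3: push '['; stack = ([
pos 4: push '['; stack = ([[
pos 5: ']' matches '['; pop; stack = ([
pos 6: ']' matches '['; pop; stack = (
pos 7: push '('; stack = ((
pos 8: ')' matches '('; pop; stack = (
pos 9: ')' matches '('; pop; stack = (empty)
pos 10: push '['; stack = [
pos 11: saw closer '}' but top of stack is '[' (expected ']') → INVALID
Verdict: type mismatch at position 11: '}' closes '[' → no

Answer: no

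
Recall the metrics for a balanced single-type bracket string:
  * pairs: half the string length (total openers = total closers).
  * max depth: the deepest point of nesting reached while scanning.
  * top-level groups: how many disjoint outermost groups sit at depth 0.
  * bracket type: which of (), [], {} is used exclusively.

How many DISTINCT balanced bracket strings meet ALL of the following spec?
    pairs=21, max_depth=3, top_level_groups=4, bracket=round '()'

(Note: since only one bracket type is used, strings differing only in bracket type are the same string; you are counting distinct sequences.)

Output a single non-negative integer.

Spec: pairs=21 depth=3 groups=4
Count(depth <= 3) = 15859712
Count(depth <= 2) = 1140
Count(depth == 3) = 15859712 - 1140 = 15858572

Answer: 15858572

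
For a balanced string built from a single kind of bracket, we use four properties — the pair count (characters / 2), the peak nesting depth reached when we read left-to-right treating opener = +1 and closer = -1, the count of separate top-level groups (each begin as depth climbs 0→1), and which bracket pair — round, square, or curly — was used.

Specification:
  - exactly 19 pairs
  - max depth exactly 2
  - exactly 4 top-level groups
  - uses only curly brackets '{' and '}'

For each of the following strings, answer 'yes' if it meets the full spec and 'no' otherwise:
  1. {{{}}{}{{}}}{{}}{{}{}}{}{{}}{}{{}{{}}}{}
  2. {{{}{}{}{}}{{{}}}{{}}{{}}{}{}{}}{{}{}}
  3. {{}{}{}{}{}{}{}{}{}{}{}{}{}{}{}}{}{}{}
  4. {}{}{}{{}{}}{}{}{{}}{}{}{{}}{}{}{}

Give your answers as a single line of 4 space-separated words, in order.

Answer: no no yes no

Derivation:
String 1 '{{{}}{}{{}}}{{}}{{}{}}{}{{}}{}{{}{{}}}{}': depth seq [1 2 3 2 1 2 1 2 3 2 1 0 1 2 1 0 1 2 1 2 1 0 1 0 1 2 1 0 1 0 1 2 1 2 3 2 1 0 1 0]
  -> pairs=20 depth=3 groups=8 -> no
String 2 '{{{}{}{}{}}{{{}}}{{}}{{}}{}{}{}}{{}{}}': depth seq [1 2 3 2 3 2 3 2 3 2 1 2 3 4 3 2 1 2 3 2 1 2 3 2 1 2 1 2 1 2 1 0 1 2 1 2 1 0]
  -> pairs=19 depth=4 groups=2 -> no
String 3 '{{}{}{}{}{}{}{}{}{}{}{}{}{}{}{}}{}{}{}': depth seq [1 2 1 2 1 2 1 2 1 2 1 2 1 2 1 2 1 2 1 2 1 2 1 2 1 2 1 2 1 2 1 0 1 0 1 0 1 0]
  -> pairs=19 depth=2 groups=4 -> yes
String 4 '{}{}{}{{}{}}{}{}{{}}{}{}{{}}{}{}{}': depth seq [1 0 1 0 1 0 1 2 1 2 1 0 1 0 1 0 1 2 1 0 1 0 1 0 1 2 1 0 1 0 1 0 1 0]
  -> pairs=17 depth=2 groups=13 -> no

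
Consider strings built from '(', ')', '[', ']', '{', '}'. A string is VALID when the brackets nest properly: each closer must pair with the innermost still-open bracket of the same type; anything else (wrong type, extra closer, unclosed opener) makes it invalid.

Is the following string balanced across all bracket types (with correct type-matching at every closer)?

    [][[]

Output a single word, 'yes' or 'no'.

pos 0: push '['; stack = [
pos 1: ']' matches '['; pop; stack = (empty)
pos 2: push '['; stack = [
pos 3: push '['; stack = [[
pos 4: ']' matches '['; pop; stack = [
end: stack still non-empty ([) → INVALID
Verdict: unclosed openers at end: [ → no

Answer: no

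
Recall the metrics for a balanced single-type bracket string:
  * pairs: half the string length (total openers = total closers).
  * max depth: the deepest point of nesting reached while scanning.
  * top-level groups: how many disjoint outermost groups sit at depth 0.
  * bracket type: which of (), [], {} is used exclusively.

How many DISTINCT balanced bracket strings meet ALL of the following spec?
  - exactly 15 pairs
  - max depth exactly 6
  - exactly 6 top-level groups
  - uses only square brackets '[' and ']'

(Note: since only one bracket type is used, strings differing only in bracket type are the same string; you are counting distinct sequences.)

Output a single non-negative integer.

Spec: pairs=15 depth=6 groups=6
Count(depth <= 6) = 319148
Count(depth <= 5) = 293480
Count(depth == 6) = 319148 - 293480 = 25668

Answer: 25668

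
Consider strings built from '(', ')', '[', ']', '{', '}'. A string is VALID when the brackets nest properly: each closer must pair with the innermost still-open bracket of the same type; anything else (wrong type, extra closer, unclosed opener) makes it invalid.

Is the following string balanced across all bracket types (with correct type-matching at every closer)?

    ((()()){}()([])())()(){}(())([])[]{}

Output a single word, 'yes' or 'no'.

Answer: yes

Derivation:
pos 0: push '('; stack = (
pos 1: push '('; stack = ((
pos 2: push '('; stack = (((
pos 3: ')' matches '('; pop; stack = ((
pos 4: push '('; stack = (((
pos 5: ')' matches '('; pop; stack = ((
pos 6: ')' matches '('; pop; stack = (
pos 7: push '{'; stack = ({
pos 8: '}' matches '{'; pop; stack = (
pos 9: push '('; stack = ((
pos 10: ')' matches '('; pop; stack = (
pos 11: push '('; stack = ((
pos 12: push '['; stack = (([
pos 13: ']' matches '['; pop; stack = ((
pos 14: ')' matches '('; pop; stack = (
pos 15: push '('; stack = ((
pos 16: ')' matches '('; pop; stack = (
pos 17: ')' matches '('; pop; stack = (empty)
pos 18: push '('; stack = (
pos 19: ')' matches '('; pop; stack = (empty)
pos 20: push '('; stack = (
pos 21: ')' matches '('; pop; stack = (empty)
pos 22: push '{'; stack = {
pos 23: '}' matches '{'; pop; stack = (empty)
pos 24: push '('; stack = (
pos 25: push '('; stack = ((
pos 26: ')' matches '('; pop; stack = (
pos 27: ')' matches '('; pop; stack = (empty)
pos 28: push '('; stack = (
pos 29: push '['; stack = ([
pos 30: ']' matches '['; pop; stack = (
pos 31: ')' matches '('; pop; stack = (empty)
pos 32: push '['; stack = [
pos 33: ']' matches '['; pop; stack = (empty)
pos 34: push '{'; stack = {
pos 35: '}' matches '{'; pop; stack = (empty)
end: stack empty → VALID
Verdict: properly nested → yes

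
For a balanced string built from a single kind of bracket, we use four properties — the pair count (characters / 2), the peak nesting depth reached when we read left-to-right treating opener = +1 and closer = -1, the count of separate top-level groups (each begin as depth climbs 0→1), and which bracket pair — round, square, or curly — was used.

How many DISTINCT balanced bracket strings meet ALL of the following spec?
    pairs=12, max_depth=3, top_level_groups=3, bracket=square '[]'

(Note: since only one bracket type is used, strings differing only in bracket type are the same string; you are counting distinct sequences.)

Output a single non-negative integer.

Spec: pairs=12 depth=3 groups=3
Count(depth <= 3) = 5632
Count(depth <= 2) = 55
Count(depth == 3) = 5632 - 55 = 5577

Answer: 5577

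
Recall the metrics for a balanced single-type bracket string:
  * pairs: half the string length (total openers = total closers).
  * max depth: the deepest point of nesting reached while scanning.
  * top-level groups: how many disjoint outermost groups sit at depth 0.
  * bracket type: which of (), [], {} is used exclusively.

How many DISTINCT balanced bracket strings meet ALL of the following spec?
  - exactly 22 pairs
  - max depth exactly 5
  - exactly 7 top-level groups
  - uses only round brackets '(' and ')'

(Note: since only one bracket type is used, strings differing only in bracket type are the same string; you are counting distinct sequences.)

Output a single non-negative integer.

Answer: 571037607

Derivation:
Spec: pairs=22 depth=5 groups=7
Count(depth <= 5) = 1102806495
Count(depth <= 4) = 531768888
Count(depth == 5) = 1102806495 - 531768888 = 571037607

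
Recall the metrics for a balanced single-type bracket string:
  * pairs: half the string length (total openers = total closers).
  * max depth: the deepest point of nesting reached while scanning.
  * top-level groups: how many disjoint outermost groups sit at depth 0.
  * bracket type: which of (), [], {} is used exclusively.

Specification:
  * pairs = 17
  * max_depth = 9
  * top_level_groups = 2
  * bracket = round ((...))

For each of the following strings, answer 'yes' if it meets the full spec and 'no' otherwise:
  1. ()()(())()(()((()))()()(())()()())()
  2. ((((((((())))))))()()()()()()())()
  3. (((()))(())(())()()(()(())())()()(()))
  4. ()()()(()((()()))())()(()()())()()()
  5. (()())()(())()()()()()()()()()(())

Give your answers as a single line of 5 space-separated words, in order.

String 1 '()()(())()(()((()))()()(())()()())()': depth seq [1 0 1 0 1 2 1 0 1 0 1 2 1 2 3 4 3 2 1 2 1 2 1 2 3 2 1 2 1 2 1 2 1 0 1 0]
  -> pairs=18 depth=4 groups=6 -> no
String 2 '((((((((())))))))()()()()()()())()': depth seq [1 2 3 4 5 6 7 8 9 8 7 6 5 4 3 2 1 2 1 2 1 2 1 2 1 2 1 2 1 2 1 0 1 0]
  -> pairs=17 depth=9 groups=2 -> yes
String 3 '(((()))(())(())()()(()(())())()()(()))': depth seq [1 2 3 4 3 2 1 2 3 2 1 2 3 2 1 2 1 2 1 2 3 2 3 4 3 2 3 2 1 2 1 2 1 2 3 2 1 0]
  -> pairs=19 depth=4 groups=1 -> no
String 4 '()()()(()((()()))())()(()()())()()()': depth seq [1 0 1 0 1 0 1 2 1 2 3 4 3 4 3 2 1 2 1 0 1 0 1 2 1 2 1 2 1 0 1 0 1 0 1 0]
  -> pairs=18 depth=4 groups=9 -> no
String 5 '(()())()(())()()()()()()()()()(())': depth seq [1 2 1 2 1 0 1 0 1 2 1 0 1 0 1 0 1 0 1 0 1 0 1 0 1 0 1 0 1 0 1 2 1 0]
  -> pairs=17 depth=2 groups=13 -> no

Answer: no yes no no no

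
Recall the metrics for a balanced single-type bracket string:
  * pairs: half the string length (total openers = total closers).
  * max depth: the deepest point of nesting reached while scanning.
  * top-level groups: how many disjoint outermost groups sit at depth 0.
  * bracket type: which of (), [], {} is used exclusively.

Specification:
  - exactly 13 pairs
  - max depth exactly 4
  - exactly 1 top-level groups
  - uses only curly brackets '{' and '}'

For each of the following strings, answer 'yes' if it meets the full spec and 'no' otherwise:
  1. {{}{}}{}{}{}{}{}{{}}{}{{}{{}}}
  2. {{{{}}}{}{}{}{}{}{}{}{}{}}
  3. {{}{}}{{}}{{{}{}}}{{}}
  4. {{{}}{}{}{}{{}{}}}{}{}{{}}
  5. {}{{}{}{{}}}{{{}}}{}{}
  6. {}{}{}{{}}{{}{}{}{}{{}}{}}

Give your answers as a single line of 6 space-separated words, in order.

String 1 '{{}{}}{}{}{}{}{}{{}}{}{{}{{}}}': depth seq [1 2 1 2 1 0 1 0 1 0 1 0 1 0 1 0 1 2 1 0 1 0 1 2 1 2 3 2 1 0]
  -> pairs=15 depth=3 groups=9 -> no
String 2 '{{{{}}}{}{}{}{}{}{}{}{}{}}': depth seq [1 2 3 4 3 2 1 2 1 2 1 2 1 2 1 2 1 2 1 2 1 2 1 2 1 0]
  -> pairs=13 depth=4 groups=1 -> yes
String 3 '{{}{}}{{}}{{{}{}}}{{}}': depth seq [1 2 1 2 1 0 1 2 1 0 1 2 3 2 3 2 1 0 1 2 1 0]
  -> pairs=11 depth=3 groups=4 -> no
String 4 '{{{}}{}{}{}{{}{}}}{}{}{{}}': depth seq [1 2 3 2 1 2 1 2 1 2 1 2 3 2 3 2 1 0 1 0 1 0 1 2 1 0]
  -> pairs=13 depth=3 groups=4 -> no
String 5 '{}{{}{}{{}}}{{{}}}{}{}': depth seq [1 0 1 2 1 2 1 2 3 2 1 0 1 2 3 2 1 0 1 0 1 0]
  -> pairs=11 depth=3 groups=5 -> no
String 6 '{}{}{}{{}}{{}{}{}{}{{}}{}}': depth seq [1 0 1 0 1 0 1 2 1 0 1 2 1 2 1 2 1 2 1 2 3 2 1 2 1 0]
  -> pairs=13 depth=3 groups=5 -> no

Answer: no yes no no no no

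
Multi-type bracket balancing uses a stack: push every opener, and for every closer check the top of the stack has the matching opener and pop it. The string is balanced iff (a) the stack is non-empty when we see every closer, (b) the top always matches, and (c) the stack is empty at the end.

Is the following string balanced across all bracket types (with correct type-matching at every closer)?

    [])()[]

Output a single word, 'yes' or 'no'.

Answer: no

Derivation:
pos 0: push '['; stack = [
pos 1: ']' matches '['; pop; stack = (empty)
pos 2: saw closer ')' but stack is empty → INVALID
Verdict: unmatched closer ')' at position 2 → no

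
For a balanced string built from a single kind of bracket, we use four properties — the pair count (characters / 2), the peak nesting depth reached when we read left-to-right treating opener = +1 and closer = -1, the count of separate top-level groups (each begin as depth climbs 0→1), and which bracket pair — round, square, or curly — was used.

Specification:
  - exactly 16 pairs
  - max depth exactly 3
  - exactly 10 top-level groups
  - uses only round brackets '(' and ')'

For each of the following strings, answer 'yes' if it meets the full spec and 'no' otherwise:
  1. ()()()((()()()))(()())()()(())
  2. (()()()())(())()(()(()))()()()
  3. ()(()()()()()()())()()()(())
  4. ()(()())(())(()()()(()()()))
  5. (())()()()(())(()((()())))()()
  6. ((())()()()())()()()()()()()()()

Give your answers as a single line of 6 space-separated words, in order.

String 1 '()()()((()()()))(()())()()(())': depth seq [1 0 1 0 1 0 1 2 3 2 3 2 3 2 1 0 1 2 1 2 1 0 1 0 1 0 1 2 1 0]
  -> pairs=15 depth=3 groups=8 -> no
String 2 '(()()()())(())()(()(()))()()()': depth seq [1 2 1 2 1 2 1 2 1 0 1 2 1 0 1 0 1 2 1 2 3 2 1 0 1 0 1 0 1 0]
  -> pairs=15 depth=3 groups=7 -> no
String 3 '()(()()()()()()())()()()(())': depth seq [1 0 1 2 1 2 1 2 1 2 1 2 1 2 1 2 1 0 1 0 1 0 1 0 1 2 1 0]
  -> pairs=14 depth=2 groups=6 -> no
String 4 '()(()())(())(()()()(()()()))': depth seq [1 0 1 2 1 2 1 0 1 2 1 0 1 2 1 2 1 2 1 2 3 2 3 2 3 2 1 0]
  -> pairs=14 depth=3 groups=4 -> no
String 5 '(())()()()(())(()((()())))()()': depth seq [1 2 1 0 1 0 1 0 1 0 1 2 1 0 1 2 1 2 3 4 3 4 3 2 1 0 1 0 1 0]
  -> pairs=15 depth=4 groups=8 -> no
String 6 '((())()()()())()()()()()()()()()': depth seq [1 2 3 2 1 2 1 2 1 2 1 2 1 0 1 0 1 0 1 0 1 0 1 0 1 0 1 0 1 0 1 0]
  -> pairs=16 depth=3 groups=10 -> yes

Answer: no no no no no yes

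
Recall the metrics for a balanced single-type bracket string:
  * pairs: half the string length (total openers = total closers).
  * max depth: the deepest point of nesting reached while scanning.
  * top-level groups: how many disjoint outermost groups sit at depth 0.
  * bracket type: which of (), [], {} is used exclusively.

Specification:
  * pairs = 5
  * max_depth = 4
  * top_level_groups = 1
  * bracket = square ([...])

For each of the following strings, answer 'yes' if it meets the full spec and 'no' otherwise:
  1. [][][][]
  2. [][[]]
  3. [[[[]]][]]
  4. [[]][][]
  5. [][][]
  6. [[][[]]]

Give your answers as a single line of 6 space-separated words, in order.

String 1 '[][][][]': depth seq [1 0 1 0 1 0 1 0]
  -> pairs=4 depth=1 groups=4 -> no
String 2 '[][[]]': depth seq [1 0 1 2 1 0]
  -> pairs=3 depth=2 groups=2 -> no
String 3 '[[[[]]][]]': depth seq [1 2 3 4 3 2 1 2 1 0]
  -> pairs=5 depth=4 groups=1 -> yes
String 4 '[[]][][]': depth seq [1 2 1 0 1 0 1 0]
  -> pairs=4 depth=2 groups=3 -> no
String 5 '[][][]': depth seq [1 0 1 0 1 0]
  -> pairs=3 depth=1 groups=3 -> no
String 6 '[[][[]]]': depth seq [1 2 1 2 3 2 1 0]
  -> pairs=4 depth=3 groups=1 -> no

Answer: no no yes no no no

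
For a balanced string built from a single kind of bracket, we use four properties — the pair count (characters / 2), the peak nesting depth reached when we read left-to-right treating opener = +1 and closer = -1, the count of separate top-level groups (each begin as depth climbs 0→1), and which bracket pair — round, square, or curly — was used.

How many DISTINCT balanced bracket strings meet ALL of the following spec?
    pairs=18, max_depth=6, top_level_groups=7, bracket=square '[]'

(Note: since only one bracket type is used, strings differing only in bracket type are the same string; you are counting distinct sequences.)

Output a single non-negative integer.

Spec: pairs=18 depth=6 groups=7
Count(depth <= 6) = 7926828
Count(depth <= 5) = 6947003
Count(depth == 6) = 7926828 - 6947003 = 979825

Answer: 979825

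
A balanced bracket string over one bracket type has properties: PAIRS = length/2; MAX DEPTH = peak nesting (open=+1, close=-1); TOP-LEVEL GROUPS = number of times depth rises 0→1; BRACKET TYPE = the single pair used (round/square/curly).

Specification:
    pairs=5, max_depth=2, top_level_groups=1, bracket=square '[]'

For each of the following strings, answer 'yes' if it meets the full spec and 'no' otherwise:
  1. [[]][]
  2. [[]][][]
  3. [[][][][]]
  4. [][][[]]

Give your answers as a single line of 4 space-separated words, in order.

String 1 '[[]][]': depth seq [1 2 1 0 1 0]
  -> pairs=3 depth=2 groups=2 -> no
String 2 '[[]][][]': depth seq [1 2 1 0 1 0 1 0]
  -> pairs=4 depth=2 groups=3 -> no
String 3 '[[][][][]]': depth seq [1 2 1 2 1 2 1 2 1 0]
  -> pairs=5 depth=2 groups=1 -> yes
String 4 '[][][[]]': depth seq [1 0 1 0 1 2 1 0]
  -> pairs=4 depth=2 groups=3 -> no

Answer: no no yes no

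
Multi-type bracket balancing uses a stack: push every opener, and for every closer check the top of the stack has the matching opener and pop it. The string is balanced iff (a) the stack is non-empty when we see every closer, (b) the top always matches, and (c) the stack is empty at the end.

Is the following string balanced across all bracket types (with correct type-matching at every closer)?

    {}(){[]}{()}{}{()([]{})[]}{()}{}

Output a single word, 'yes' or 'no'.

Answer: yes

Derivation:
pos 0: push '{'; stack = {
pos 1: '}' matches '{'; pop; stack = (empty)
pos 2: push '('; stack = (
pos 3: ')' matches '('; pop; stack = (empty)
pos 4: push '{'; stack = {
pos 5: push '['; stack = {[
pos 6: ']' matches '['; pop; stack = {
pos 7: '}' matches '{'; pop; stack = (empty)
pos 8: push '{'; stack = {
pos 9: push '('; stack = {(
pos 10: ')' matches '('; pop; stack = {
pos 11: '}' matches '{'; pop; stack = (empty)
pos 12: push '{'; stack = {
pos 13: '}' matches '{'; pop; stack = (empty)
pos 14: push '{'; stack = {
pos 15: push '('; stack = {(
pos 16: ')' matches '('; pop; stack = {
pos 17: push '('; stack = {(
pos 18: push '['; stack = {([
pos 19: ']' matches '['; pop; stack = {(
pos 20: push '{'; stack = {({
pos 21: '}' matches '{'; pop; stack = {(
pos 22: ')' matches '('; pop; stack = {
pos 23: push '['; stack = {[
pos 24: ']' matches '['; pop; stack = {
pos 25: '}' matches '{'; pop; stack = (empty)
pos 26: push '{'; stack = {
pos 27: push '('; stack = {(
pos 28: ')' matches '('; pop; stack = {
pos 29: '}' matches '{'; pop; stack = (empty)
pos 30: push '{'; stack = {
pos 31: '}' matches '{'; pop; stack = (empty)
end: stack empty → VALID
Verdict: properly nested → yes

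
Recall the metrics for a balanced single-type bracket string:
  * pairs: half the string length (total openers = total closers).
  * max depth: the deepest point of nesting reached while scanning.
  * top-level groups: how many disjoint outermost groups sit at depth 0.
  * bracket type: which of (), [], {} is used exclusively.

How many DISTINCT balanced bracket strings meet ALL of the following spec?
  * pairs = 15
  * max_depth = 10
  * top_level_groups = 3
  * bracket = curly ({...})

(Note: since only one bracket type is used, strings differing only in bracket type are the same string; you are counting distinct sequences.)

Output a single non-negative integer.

Answer: 5106

Derivation:
Spec: pairs=15 depth=10 groups=3
Count(depth <= 10) = 1930718
Count(depth <= 9) = 1925612
Count(depth == 10) = 1930718 - 1925612 = 5106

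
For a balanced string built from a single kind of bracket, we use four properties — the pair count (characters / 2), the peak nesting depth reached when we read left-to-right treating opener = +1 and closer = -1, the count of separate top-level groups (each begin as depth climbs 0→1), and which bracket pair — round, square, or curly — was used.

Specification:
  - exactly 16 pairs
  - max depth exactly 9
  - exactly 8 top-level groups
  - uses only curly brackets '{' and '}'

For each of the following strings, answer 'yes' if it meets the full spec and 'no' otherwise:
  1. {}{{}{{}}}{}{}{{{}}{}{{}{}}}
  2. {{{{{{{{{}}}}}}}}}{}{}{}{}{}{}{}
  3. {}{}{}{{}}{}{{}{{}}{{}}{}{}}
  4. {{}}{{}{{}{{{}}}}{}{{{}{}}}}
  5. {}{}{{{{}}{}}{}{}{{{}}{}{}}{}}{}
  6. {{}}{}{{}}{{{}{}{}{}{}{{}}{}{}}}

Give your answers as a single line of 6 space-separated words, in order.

Answer: no yes no no no no

Derivation:
String 1 '{}{{}{{}}}{}{}{{{}}{}{{}{}}}': depth seq [1 0 1 2 1 2 3 2 1 0 1 0 1 0 1 2 3 2 1 2 1 2 3 2 3 2 1 0]
  -> pairs=14 depth=3 groups=5 -> no
String 2 '{{{{{{{{{}}}}}}}}}{}{}{}{}{}{}{}': depth seq [1 2 3 4 5 6 7 8 9 8 7 6 5 4 3 2 1 0 1 0 1 0 1 0 1 0 1 0 1 0 1 0]
  -> pairs=16 depth=9 groups=8 -> yes
String 3 '{}{}{}{{}}{}{{}{{}}{{}}{}{}}': depth seq [1 0 1 0 1 0 1 2 1 0 1 0 1 2 1 2 3 2 1 2 3 2 1 2 1 2 1 0]
  -> pairs=14 depth=3 groups=6 -> no
String 4 '{{}}{{}{{}{{{}}}}{}{{{}{}}}}': depth seq [1 2 1 0 1 2 1 2 3 2 3 4 5 4 3 2 1 2 1 2 3 4 3 4 3 2 1 0]
  -> pairs=14 depth=5 groups=2 -> no
String 5 '{}{}{{{{}}{}}{}{}{{{}}{}{}}{}}{}': depth seq [1 0 1 0 1 2 3 4 3 2 3 2 1 2 1 2 1 2 3 4 3 2 3 2 3 2 1 2 1 0 1 0]
  -> pairs=16 depth=4 groups=4 -> no
String 6 '{{}}{}{{}}{{{}{}{}{}{}{{}}{}{}}}': depth seq [1 2 1 0 1 0 1 2 1 0 1 2 3 2 3 2 3 2 3 2 3 2 3 4 3 2 3 2 3 2 1 0]
  -> pairs=16 depth=4 groups=4 -> no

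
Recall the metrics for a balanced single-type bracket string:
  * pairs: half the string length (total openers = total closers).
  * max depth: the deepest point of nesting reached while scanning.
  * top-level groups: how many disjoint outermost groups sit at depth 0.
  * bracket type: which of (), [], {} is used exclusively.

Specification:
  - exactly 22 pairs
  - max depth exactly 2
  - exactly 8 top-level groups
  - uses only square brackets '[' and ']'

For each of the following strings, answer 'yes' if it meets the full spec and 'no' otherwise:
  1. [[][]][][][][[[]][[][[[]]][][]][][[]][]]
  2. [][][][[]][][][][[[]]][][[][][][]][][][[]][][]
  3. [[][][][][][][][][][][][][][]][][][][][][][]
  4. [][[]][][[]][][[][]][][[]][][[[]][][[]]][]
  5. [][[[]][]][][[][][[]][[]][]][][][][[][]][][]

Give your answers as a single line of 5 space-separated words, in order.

Answer: no no yes no no

Derivation:
String 1 '[[][]][][][][[[]][[][[[]]][][]][][[]][]]': depth seq [1 2 1 2 1 0 1 0 1 0 1 0 1 2 3 2 1 2 3 2 3 4 5 4 3 2 3 2 3 2 1 2 1 2 3 2 1 2 1 0]
  -> pairs=20 depth=5 groups=5 -> no
String 2 '[][][][[]][][][][[[]]][][[][][][]][][][[]][][]': depth seq [1 0 1 0 1 0 1 2 1 0 1 0 1 0 1 0 1 2 3 2 1 0 1 0 1 2 1 2 1 2 1 2 1 0 1 0 1 0 1 2 1 0 1 0 1 0]
  -> pairs=23 depth=3 groups=15 -> no
String 3 '[[][][][][][][][][][][][][][]][][][][][][][]': depth seq [1 2 1 2 1 2 1 2 1 2 1 2 1 2 1 2 1 2 1 2 1 2 1 2 1 2 1 2 1 0 1 0 1 0 1 0 1 0 1 0 1 0 1 0]
  -> pairs=22 depth=2 groups=8 -> yes
String 4 '[][[]][][[]][][[][]][][[]][][[[]][][[]]][]': depth seq [1 0 1 2 1 0 1 0 1 2 1 0 1 0 1 2 1 2 1 0 1 0 1 2 1 0 1 0 1 2 3 2 1 2 1 2 3 2 1 0 1 0]
  -> pairs=21 depth=3 groups=11 -> no
String 5 '[][[[]][]][][[][][[]][[]][]][][][][[][]][][]': depth seq [1 0 1 2 3 2 1 2 1 0 1 0 1 2 1 2 1 2 3 2 1 2 3 2 1 2 1 0 1 0 1 0 1 0 1 2 1 2 1 0 1 0 1 0]
  -> pairs=22 depth=3 groups=10 -> no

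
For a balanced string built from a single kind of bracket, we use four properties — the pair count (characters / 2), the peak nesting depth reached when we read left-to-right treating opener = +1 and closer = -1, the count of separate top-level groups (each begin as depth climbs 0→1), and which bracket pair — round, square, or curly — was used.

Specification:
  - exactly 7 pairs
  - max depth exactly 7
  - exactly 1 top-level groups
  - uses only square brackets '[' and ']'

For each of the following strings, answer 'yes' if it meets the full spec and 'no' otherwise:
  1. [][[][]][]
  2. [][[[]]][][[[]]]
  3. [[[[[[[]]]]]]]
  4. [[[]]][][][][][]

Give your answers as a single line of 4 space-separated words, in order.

String 1 '[][[][]][]': depth seq [1 0 1 2 1 2 1 0 1 0]
  -> pairs=5 depth=2 groups=3 -> no
String 2 '[][[[]]][][[[]]]': depth seq [1 0 1 2 3 2 1 0 1 0 1 2 3 2 1 0]
  -> pairs=8 depth=3 groups=4 -> no
String 3 '[[[[[[[]]]]]]]': depth seq [1 2 3 4 5 6 7 6 5 4 3 2 1 0]
  -> pairs=7 depth=7 groups=1 -> yes
String 4 '[[[]]][][][][][]': depth seq [1 2 3 2 1 0 1 0 1 0 1 0 1 0 1 0]
  -> pairs=8 depth=3 groups=6 -> no

Answer: no no yes no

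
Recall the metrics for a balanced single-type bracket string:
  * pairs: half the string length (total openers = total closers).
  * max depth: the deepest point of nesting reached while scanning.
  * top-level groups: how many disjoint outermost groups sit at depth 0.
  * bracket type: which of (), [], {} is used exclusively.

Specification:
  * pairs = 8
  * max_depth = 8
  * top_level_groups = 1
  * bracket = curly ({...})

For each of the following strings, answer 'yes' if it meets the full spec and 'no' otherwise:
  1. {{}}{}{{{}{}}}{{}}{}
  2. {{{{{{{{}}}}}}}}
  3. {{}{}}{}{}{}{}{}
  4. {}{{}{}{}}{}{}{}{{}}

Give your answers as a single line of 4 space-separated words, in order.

Answer: no yes no no

Derivation:
String 1 '{{}}{}{{{}{}}}{{}}{}': depth seq [1 2 1 0 1 0 1 2 3 2 3 2 1 0 1 2 1 0 1 0]
  -> pairs=10 depth=3 groups=5 -> no
String 2 '{{{{{{{{}}}}}}}}': depth seq [1 2 3 4 5 6 7 8 7 6 5 4 3 2 1 0]
  -> pairs=8 depth=8 groups=1 -> yes
String 3 '{{}{}}{}{}{}{}{}': depth seq [1 2 1 2 1 0 1 0 1 0 1 0 1 0 1 0]
  -> pairs=8 depth=2 groups=6 -> no
String 4 '{}{{}{}{}}{}{}{}{{}}': depth seq [1 0 1 2 1 2 1 2 1 0 1 0 1 0 1 0 1 2 1 0]
  -> pairs=10 depth=2 groups=6 -> no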